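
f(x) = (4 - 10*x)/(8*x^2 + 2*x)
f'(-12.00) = 0.01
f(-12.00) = 0.11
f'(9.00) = 0.01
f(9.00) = -0.13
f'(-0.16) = 323.11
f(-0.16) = -48.61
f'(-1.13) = 2.63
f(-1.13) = 1.92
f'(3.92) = 0.06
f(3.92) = -0.27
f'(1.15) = 0.15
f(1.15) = -0.58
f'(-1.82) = 0.71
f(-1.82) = 0.97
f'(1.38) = 0.17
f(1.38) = -0.54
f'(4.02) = 0.05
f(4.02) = -0.26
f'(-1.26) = 1.93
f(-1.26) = 1.63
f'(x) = (4 - 10*x)*(-16*x - 2)/(8*x^2 + 2*x)^2 - 10/(8*x^2 + 2*x)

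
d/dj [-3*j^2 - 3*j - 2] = -6*j - 3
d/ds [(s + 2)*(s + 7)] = 2*s + 9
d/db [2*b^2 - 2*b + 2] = 4*b - 2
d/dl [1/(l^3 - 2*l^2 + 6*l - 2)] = (-3*l^2 + 4*l - 6)/(l^3 - 2*l^2 + 6*l - 2)^2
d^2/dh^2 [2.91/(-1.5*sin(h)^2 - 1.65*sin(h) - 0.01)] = (26.19*sin(h)^4 + 21.60675*sin(h)^3 - 31.537125*sin(h)^2 - 43.261515*sin(h) - 15.75765)/(1.5*sin(h)^2 + 1.65*sin(h) + 0.01)^3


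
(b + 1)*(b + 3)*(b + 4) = b^3 + 8*b^2 + 19*b + 12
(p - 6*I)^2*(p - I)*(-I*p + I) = -I*p^4 - 13*p^3 + I*p^3 + 13*p^2 + 48*I*p^2 + 36*p - 48*I*p - 36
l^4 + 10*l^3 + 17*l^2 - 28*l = l*(l - 1)*(l + 4)*(l + 7)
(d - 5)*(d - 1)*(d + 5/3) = d^3 - 13*d^2/3 - 5*d + 25/3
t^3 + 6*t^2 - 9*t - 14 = (t - 2)*(t + 1)*(t + 7)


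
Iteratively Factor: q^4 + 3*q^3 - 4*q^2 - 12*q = (q + 3)*(q^3 - 4*q) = (q + 2)*(q + 3)*(q^2 - 2*q) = q*(q + 2)*(q + 3)*(q - 2)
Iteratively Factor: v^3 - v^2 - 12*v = (v)*(v^2 - v - 12) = v*(v + 3)*(v - 4)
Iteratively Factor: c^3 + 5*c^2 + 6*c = (c)*(c^2 + 5*c + 6) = c*(c + 3)*(c + 2)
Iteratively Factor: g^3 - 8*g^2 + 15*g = (g)*(g^2 - 8*g + 15) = g*(g - 3)*(g - 5)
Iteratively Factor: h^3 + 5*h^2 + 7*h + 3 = (h + 3)*(h^2 + 2*h + 1) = (h + 1)*(h + 3)*(h + 1)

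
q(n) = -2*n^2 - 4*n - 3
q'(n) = -4*n - 4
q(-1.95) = -2.80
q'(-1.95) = 3.80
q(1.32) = -11.76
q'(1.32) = -9.28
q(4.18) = -54.66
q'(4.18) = -20.72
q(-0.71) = -1.17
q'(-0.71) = -1.16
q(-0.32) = -1.92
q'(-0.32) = -2.72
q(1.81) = -16.79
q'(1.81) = -11.24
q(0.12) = -3.51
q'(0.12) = -4.48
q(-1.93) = -2.73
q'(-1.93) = 3.72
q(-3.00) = -9.00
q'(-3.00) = 8.00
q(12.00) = -339.00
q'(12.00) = -52.00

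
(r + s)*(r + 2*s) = r^2 + 3*r*s + 2*s^2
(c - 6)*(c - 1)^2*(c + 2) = c^4 - 6*c^3 - 3*c^2 + 20*c - 12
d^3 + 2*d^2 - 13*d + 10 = (d - 2)*(d - 1)*(d + 5)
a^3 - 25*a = a*(a - 5)*(a + 5)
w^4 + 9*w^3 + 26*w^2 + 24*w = w*(w + 2)*(w + 3)*(w + 4)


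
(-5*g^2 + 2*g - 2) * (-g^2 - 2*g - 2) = 5*g^4 + 8*g^3 + 8*g^2 + 4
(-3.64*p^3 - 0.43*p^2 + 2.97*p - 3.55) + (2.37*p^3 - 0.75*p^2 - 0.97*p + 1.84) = -1.27*p^3 - 1.18*p^2 + 2.0*p - 1.71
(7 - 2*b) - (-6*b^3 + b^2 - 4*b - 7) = 6*b^3 - b^2 + 2*b + 14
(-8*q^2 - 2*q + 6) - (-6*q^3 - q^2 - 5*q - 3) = 6*q^3 - 7*q^2 + 3*q + 9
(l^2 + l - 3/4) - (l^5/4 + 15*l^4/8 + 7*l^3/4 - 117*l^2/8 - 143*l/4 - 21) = -l^5/4 - 15*l^4/8 - 7*l^3/4 + 125*l^2/8 + 147*l/4 + 81/4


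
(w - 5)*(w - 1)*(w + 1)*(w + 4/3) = w^4 - 11*w^3/3 - 23*w^2/3 + 11*w/3 + 20/3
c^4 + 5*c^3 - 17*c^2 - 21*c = c*(c - 3)*(c + 1)*(c + 7)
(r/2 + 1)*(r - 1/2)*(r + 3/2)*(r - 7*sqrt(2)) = r^4/2 - 7*sqrt(2)*r^3/2 + 3*r^3/2 - 21*sqrt(2)*r^2/2 + 5*r^2/8 - 35*sqrt(2)*r/8 - 3*r/4 + 21*sqrt(2)/4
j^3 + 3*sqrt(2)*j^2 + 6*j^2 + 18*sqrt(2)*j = j*(j + 6)*(j + 3*sqrt(2))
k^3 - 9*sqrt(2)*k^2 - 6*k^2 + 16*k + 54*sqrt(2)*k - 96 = (k - 6)*(k - 8*sqrt(2))*(k - sqrt(2))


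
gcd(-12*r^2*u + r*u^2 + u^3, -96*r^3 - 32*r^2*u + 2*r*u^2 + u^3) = 4*r + u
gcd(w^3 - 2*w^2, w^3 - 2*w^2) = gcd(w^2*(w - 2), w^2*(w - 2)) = w^3 - 2*w^2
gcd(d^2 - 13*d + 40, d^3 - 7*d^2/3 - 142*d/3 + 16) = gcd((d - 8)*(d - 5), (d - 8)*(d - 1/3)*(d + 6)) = d - 8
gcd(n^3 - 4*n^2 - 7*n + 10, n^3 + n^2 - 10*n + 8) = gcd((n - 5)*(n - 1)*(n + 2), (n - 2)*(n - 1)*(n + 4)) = n - 1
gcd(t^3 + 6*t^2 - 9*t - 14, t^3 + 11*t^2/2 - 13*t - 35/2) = t^2 + 8*t + 7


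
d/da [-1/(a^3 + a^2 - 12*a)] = (3*a^2 + 2*a - 12)/(a^2*(a^2 + a - 12)^2)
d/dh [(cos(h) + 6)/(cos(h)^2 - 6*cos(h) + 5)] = (cos(h)^2 + 12*cos(h) - 41)*sin(h)/(cos(h)^2 - 6*cos(h) + 5)^2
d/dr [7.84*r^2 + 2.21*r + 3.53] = 15.68*r + 2.21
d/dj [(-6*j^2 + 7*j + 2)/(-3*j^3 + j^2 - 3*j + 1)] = (-18*j^4 + 42*j^3 + 29*j^2 - 16*j + 13)/(9*j^6 - 6*j^5 + 19*j^4 - 12*j^3 + 11*j^2 - 6*j + 1)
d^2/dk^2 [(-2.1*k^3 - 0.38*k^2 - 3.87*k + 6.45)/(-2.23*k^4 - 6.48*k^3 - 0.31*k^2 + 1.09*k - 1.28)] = (20.88618*k^9 + 11.3382119999999*k^8 + 255.178008*k^7 + 347.677604*k^6 - 1848.864774*k^5 - 3446.178612*k^4 - 350.659622*k^3 + 86.88117*k^2 + 345.500154*k + 1.836262)/(11.089567*k^12 + 96.673176*k^11 + 285.540573*k^10 + 282.714153*k^9 - 35.715699*k^8 - 28.982454*k^7 + 161.392948*k^6 + 19.542225*k^5 - 41.810523*k^4 + 27.960395*k^3 + 6.086016*k^2 - 5.357568*k + 2.097152)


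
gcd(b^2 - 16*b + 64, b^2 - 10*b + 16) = b - 8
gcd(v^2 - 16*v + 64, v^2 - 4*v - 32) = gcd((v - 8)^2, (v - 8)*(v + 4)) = v - 8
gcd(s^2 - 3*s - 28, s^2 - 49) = s - 7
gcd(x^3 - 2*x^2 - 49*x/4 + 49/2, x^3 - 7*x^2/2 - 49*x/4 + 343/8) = x^2 - 49/4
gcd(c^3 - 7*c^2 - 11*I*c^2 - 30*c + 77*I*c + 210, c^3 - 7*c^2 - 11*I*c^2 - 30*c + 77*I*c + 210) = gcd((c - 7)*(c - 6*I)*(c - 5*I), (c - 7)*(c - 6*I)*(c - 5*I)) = c^3 + c^2*(-7 - 11*I) + c*(-30 + 77*I) + 210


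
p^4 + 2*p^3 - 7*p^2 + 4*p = p*(p - 1)^2*(p + 4)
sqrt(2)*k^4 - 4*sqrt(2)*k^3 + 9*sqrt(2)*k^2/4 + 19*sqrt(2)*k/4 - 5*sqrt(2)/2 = (k - 5/2)*(k - 2)*(k - 1/2)*(sqrt(2)*k + sqrt(2))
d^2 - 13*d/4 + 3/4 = (d - 3)*(d - 1/4)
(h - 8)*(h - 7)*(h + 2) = h^3 - 13*h^2 + 26*h + 112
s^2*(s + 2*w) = s^3 + 2*s^2*w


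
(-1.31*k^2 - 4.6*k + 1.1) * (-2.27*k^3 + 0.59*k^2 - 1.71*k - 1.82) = 2.9737*k^5 + 9.6691*k^4 - 2.9709*k^3 + 10.8992*k^2 + 6.491*k - 2.002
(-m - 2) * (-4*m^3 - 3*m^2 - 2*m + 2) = 4*m^4 + 11*m^3 + 8*m^2 + 2*m - 4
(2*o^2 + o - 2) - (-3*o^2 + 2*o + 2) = 5*o^2 - o - 4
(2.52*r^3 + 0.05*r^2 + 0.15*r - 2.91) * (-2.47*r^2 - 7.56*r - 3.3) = -6.2244*r^5 - 19.1747*r^4 - 9.0645*r^3 + 5.8887*r^2 + 21.5046*r + 9.603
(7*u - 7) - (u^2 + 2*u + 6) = -u^2 + 5*u - 13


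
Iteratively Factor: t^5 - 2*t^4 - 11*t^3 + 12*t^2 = (t)*(t^4 - 2*t^3 - 11*t^2 + 12*t) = t*(t - 4)*(t^3 + 2*t^2 - 3*t) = t*(t - 4)*(t - 1)*(t^2 + 3*t) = t*(t - 4)*(t - 1)*(t + 3)*(t)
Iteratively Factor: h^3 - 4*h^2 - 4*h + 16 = (h - 2)*(h^2 - 2*h - 8) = (h - 4)*(h - 2)*(h + 2)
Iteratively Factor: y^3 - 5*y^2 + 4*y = (y)*(y^2 - 5*y + 4) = y*(y - 4)*(y - 1)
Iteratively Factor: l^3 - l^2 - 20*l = (l)*(l^2 - l - 20) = l*(l + 4)*(l - 5)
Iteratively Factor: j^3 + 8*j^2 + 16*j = (j + 4)*(j^2 + 4*j) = (j + 4)^2*(j)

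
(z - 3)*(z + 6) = z^2 + 3*z - 18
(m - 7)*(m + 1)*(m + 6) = m^3 - 43*m - 42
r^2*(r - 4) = r^3 - 4*r^2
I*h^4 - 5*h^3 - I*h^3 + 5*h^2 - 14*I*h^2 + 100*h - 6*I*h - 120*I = (h - 5)*(h + 4)*(h + 6*I)*(I*h + 1)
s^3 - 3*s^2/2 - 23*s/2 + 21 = (s - 3)*(s - 2)*(s + 7/2)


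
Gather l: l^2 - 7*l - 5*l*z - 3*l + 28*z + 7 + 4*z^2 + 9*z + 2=l^2 + l*(-5*z - 10) + 4*z^2 + 37*z + 9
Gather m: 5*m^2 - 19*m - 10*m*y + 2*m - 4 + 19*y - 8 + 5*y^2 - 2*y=5*m^2 + m*(-10*y - 17) + 5*y^2 + 17*y - 12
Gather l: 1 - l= 1 - l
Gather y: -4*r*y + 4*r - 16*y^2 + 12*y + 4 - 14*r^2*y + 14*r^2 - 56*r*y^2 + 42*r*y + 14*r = 14*r^2 + 18*r + y^2*(-56*r - 16) + y*(-14*r^2 + 38*r + 12) + 4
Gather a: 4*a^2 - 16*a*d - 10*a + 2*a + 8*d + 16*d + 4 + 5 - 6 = 4*a^2 + a*(-16*d - 8) + 24*d + 3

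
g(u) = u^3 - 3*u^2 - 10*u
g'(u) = 3*u^2 - 6*u - 10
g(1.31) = -16.00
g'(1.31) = -12.71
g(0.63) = -7.24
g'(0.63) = -12.59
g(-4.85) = -136.15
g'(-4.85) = 89.67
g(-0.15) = 1.43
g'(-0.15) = -9.03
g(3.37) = -29.50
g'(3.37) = 3.85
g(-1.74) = 3.05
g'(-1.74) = 9.52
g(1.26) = -15.36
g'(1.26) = -12.80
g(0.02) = -0.20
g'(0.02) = -10.12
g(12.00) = 1176.00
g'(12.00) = 350.00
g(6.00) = 48.00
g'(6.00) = 62.00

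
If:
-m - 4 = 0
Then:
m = -4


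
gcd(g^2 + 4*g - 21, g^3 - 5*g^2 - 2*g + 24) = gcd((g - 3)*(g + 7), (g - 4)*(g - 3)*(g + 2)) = g - 3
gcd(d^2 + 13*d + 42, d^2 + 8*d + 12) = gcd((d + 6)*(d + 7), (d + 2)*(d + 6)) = d + 6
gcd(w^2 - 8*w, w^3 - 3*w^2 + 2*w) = w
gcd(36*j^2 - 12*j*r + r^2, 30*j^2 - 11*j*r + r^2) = -6*j + r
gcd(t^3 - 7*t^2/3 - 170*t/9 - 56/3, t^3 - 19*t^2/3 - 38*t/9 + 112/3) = t^2 - 11*t/3 - 14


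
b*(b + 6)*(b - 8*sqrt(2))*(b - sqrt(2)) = b^4 - 9*sqrt(2)*b^3 + 6*b^3 - 54*sqrt(2)*b^2 + 16*b^2 + 96*b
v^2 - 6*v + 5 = (v - 5)*(v - 1)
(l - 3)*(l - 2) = l^2 - 5*l + 6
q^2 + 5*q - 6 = (q - 1)*(q + 6)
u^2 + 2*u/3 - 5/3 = (u - 1)*(u + 5/3)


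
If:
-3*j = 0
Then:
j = 0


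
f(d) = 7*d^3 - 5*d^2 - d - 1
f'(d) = 21*d^2 - 10*d - 1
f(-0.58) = -3.47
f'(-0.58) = 11.86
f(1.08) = 0.91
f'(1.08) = 12.69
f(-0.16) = -1.00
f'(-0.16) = 1.14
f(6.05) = 1360.05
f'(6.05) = 707.15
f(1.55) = 11.50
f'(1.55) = 33.95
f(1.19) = 2.53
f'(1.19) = 16.84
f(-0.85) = -8.06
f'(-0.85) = 22.67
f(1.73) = 18.55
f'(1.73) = 44.55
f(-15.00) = -24736.00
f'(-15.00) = 4874.00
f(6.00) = 1325.00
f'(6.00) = 695.00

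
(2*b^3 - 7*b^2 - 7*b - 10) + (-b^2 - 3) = 2*b^3 - 8*b^2 - 7*b - 13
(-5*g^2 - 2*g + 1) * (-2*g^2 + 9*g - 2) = 10*g^4 - 41*g^3 - 10*g^2 + 13*g - 2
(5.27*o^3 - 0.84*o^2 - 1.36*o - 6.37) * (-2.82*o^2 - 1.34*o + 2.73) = -14.8614*o^5 - 4.693*o^4 + 19.3479*o^3 + 17.4926*o^2 + 4.823*o - 17.3901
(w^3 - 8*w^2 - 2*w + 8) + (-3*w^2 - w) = w^3 - 11*w^2 - 3*w + 8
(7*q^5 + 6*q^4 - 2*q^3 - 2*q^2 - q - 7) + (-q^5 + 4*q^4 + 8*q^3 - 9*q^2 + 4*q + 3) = 6*q^5 + 10*q^4 + 6*q^3 - 11*q^2 + 3*q - 4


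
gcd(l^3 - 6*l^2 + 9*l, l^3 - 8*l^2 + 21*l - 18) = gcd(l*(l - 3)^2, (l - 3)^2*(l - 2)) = l^2 - 6*l + 9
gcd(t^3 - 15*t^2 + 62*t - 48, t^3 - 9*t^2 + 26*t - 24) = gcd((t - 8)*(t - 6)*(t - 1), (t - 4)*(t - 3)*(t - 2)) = 1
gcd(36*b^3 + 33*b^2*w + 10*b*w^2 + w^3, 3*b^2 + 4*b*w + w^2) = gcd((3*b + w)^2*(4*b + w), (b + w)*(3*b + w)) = 3*b + w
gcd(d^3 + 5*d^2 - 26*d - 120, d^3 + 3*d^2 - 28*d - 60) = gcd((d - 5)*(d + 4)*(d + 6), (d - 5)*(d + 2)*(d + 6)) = d^2 + d - 30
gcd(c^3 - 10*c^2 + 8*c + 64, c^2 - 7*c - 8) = c - 8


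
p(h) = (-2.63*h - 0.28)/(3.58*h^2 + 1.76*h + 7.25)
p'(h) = (-7.16*h - 1.76)*(-2.63*h - 0.28)/(3.58*h^2 + 1.76*h + 7.25)^2 - 2.63/(3.58*h^2 + 1.76*h + 7.25) = (9.4154*h^2 + 2.0048*h - 18.5747)/(12.8164*h^4 + 12.6016*h^3 + 55.0076*h^2 + 25.52*h + 52.5625)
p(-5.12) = 0.14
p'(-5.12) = 0.03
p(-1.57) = 0.29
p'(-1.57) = 0.01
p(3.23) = -0.17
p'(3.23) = 0.03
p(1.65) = -0.23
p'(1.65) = 0.03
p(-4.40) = 0.16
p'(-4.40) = 0.03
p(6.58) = -0.10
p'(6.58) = 0.01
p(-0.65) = 0.19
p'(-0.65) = -0.27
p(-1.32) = 0.29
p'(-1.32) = -0.04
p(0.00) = -0.04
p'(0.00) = -0.35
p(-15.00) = 0.05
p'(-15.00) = 0.00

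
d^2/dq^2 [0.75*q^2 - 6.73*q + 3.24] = 1.50000000000000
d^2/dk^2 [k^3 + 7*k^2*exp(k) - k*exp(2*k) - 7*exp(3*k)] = 7*k^2*exp(k) - 4*k*exp(2*k) + 28*k*exp(k) + 6*k - 63*exp(3*k) - 4*exp(2*k) + 14*exp(k)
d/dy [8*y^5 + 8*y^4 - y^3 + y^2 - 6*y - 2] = 40*y^4 + 32*y^3 - 3*y^2 + 2*y - 6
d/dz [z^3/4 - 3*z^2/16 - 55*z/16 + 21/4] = 3*z^2/4 - 3*z/8 - 55/16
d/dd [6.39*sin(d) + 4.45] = 6.39*cos(d)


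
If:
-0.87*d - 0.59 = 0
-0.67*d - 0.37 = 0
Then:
No Solution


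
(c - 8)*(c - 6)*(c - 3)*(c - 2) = c^4 - 19*c^3 + 124*c^2 - 324*c + 288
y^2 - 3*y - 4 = (y - 4)*(y + 1)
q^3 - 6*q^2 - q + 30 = (q - 5)*(q - 3)*(q + 2)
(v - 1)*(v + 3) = v^2 + 2*v - 3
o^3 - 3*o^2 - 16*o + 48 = (o - 4)*(o - 3)*(o + 4)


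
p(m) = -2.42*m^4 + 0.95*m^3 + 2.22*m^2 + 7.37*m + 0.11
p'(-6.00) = 2174.21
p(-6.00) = -3305.71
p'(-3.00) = 281.06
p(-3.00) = -223.69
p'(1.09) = 3.06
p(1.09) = 8.60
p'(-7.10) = 3584.09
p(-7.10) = -6429.95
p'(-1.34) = 29.83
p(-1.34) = -15.87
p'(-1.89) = 74.51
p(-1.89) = -43.18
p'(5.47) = -1467.37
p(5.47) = -1904.20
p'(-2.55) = 175.09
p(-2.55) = -122.32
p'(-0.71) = 9.12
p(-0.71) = -4.96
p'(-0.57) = 7.56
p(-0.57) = -3.80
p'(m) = -9.68*m^3 + 2.85*m^2 + 4.44*m + 7.37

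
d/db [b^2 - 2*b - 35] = 2*b - 2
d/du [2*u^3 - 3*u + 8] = 6*u^2 - 3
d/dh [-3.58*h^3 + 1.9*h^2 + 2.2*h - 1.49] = -10.74*h^2 + 3.8*h + 2.2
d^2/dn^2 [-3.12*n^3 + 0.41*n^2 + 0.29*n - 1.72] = 0.82 - 18.72*n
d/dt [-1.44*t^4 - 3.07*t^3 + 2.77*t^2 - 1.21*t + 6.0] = -5.76*t^3 - 9.21*t^2 + 5.54*t - 1.21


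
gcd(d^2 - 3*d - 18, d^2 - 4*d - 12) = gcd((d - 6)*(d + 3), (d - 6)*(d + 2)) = d - 6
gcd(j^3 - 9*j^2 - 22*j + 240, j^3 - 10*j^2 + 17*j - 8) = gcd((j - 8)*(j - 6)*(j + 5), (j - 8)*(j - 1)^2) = j - 8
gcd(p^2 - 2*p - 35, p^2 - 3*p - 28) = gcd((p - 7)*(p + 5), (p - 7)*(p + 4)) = p - 7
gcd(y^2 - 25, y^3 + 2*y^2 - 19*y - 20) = y + 5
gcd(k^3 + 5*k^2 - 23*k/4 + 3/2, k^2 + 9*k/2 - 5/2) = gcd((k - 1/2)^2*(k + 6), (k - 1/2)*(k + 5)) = k - 1/2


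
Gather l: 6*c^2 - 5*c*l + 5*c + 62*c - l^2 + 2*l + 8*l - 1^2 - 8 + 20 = 6*c^2 + 67*c - l^2 + l*(10 - 5*c) + 11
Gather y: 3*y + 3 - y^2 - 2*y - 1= -y^2 + y + 2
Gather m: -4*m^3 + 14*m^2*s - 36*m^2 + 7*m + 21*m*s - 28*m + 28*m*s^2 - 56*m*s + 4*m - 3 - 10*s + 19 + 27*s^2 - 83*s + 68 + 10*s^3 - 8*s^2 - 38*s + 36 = -4*m^3 + m^2*(14*s - 36) + m*(28*s^2 - 35*s - 17) + 10*s^3 + 19*s^2 - 131*s + 120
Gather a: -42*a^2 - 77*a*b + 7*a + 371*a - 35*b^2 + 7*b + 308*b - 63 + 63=-42*a^2 + a*(378 - 77*b) - 35*b^2 + 315*b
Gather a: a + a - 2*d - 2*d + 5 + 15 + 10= 2*a - 4*d + 30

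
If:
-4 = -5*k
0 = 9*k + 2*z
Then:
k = 4/5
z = -18/5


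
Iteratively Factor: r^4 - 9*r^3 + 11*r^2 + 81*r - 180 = (r + 3)*(r^3 - 12*r^2 + 47*r - 60) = (r - 4)*(r + 3)*(r^2 - 8*r + 15) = (r - 4)*(r - 3)*(r + 3)*(r - 5)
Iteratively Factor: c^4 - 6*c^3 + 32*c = (c - 4)*(c^3 - 2*c^2 - 8*c) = (c - 4)*(c + 2)*(c^2 - 4*c) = c*(c - 4)*(c + 2)*(c - 4)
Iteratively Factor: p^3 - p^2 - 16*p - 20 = (p + 2)*(p^2 - 3*p - 10) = (p - 5)*(p + 2)*(p + 2)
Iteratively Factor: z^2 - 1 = (z + 1)*(z - 1)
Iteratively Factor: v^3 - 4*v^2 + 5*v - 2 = (v - 1)*(v^2 - 3*v + 2) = (v - 2)*(v - 1)*(v - 1)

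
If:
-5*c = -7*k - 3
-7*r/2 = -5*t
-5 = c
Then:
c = -5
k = -4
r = 10*t/7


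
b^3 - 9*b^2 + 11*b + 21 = (b - 7)*(b - 3)*(b + 1)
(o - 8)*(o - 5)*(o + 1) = o^3 - 12*o^2 + 27*o + 40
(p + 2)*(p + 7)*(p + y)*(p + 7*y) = p^4 + 8*p^3*y + 9*p^3 + 7*p^2*y^2 + 72*p^2*y + 14*p^2 + 63*p*y^2 + 112*p*y + 98*y^2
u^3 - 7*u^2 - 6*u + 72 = (u - 6)*(u - 4)*(u + 3)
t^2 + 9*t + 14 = (t + 2)*(t + 7)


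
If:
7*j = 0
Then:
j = 0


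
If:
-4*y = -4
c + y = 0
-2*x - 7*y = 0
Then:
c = -1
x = -7/2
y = 1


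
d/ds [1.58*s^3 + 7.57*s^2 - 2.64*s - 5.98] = 4.74*s^2 + 15.14*s - 2.64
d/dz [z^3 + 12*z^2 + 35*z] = 3*z^2 + 24*z + 35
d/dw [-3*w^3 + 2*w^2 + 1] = w*(4 - 9*w)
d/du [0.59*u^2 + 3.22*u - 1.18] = 1.18*u + 3.22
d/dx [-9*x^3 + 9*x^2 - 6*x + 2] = -27*x^2 + 18*x - 6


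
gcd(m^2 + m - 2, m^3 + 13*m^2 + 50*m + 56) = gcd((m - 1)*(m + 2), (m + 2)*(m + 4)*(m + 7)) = m + 2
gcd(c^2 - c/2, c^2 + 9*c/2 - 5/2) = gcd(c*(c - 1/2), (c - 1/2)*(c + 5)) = c - 1/2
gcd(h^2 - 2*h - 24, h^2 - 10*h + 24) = h - 6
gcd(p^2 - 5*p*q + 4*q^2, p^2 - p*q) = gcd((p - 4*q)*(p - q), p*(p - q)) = p - q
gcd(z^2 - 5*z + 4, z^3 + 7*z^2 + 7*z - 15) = z - 1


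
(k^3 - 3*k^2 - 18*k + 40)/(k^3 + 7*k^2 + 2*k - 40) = (k - 5)/(k + 5)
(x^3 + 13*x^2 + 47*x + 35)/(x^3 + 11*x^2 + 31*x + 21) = (x + 5)/(x + 3)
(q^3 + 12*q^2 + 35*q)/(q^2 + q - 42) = q*(q + 5)/(q - 6)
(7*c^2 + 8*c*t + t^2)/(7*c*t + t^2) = (c + t)/t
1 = 1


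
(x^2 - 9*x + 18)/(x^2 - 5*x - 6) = (x - 3)/(x + 1)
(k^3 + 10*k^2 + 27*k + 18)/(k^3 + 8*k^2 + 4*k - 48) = (k^2 + 4*k + 3)/(k^2 + 2*k - 8)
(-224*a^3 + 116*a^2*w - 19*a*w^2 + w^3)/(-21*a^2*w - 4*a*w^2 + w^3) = (32*a^2 - 12*a*w + w^2)/(w*(3*a + w))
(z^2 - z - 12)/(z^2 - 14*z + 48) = (z^2 - z - 12)/(z^2 - 14*z + 48)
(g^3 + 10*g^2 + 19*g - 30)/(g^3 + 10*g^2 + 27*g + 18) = (g^2 + 4*g - 5)/(g^2 + 4*g + 3)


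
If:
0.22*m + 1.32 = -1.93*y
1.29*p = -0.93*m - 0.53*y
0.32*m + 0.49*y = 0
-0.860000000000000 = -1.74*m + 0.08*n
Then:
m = 1.27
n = 16.84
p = -0.57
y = -0.83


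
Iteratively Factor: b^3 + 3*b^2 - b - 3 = (b + 1)*(b^2 + 2*b - 3) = (b + 1)*(b + 3)*(b - 1)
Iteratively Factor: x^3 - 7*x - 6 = (x + 1)*(x^2 - x - 6) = (x + 1)*(x + 2)*(x - 3)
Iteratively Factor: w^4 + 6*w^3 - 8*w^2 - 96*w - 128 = (w - 4)*(w^3 + 10*w^2 + 32*w + 32) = (w - 4)*(w + 4)*(w^2 + 6*w + 8) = (w - 4)*(w + 4)^2*(w + 2)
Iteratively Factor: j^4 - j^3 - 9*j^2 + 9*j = (j - 1)*(j^3 - 9*j) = (j - 1)*(j + 3)*(j^2 - 3*j) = j*(j - 1)*(j + 3)*(j - 3)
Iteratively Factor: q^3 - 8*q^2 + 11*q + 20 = (q - 5)*(q^2 - 3*q - 4) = (q - 5)*(q + 1)*(q - 4)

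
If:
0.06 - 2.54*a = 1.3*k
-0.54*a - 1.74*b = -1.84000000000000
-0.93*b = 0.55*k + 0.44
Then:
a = 1.06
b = 0.73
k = -2.03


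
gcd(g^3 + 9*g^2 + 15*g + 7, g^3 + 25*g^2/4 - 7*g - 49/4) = g^2 + 8*g + 7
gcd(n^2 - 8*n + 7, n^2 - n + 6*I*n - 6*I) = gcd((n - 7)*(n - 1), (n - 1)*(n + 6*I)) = n - 1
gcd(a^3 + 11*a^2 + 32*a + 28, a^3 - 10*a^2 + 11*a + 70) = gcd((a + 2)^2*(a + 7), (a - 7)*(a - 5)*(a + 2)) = a + 2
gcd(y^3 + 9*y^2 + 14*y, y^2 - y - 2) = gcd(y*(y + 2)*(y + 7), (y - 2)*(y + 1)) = 1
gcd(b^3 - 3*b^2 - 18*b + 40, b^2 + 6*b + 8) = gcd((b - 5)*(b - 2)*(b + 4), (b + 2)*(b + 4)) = b + 4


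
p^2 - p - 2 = (p - 2)*(p + 1)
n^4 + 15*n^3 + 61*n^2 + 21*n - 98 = (n - 1)*(n + 2)*(n + 7)^2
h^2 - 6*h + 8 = (h - 4)*(h - 2)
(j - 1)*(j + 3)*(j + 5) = j^3 + 7*j^2 + 7*j - 15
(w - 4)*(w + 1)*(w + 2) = w^3 - w^2 - 10*w - 8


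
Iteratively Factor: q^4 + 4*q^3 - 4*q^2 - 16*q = (q - 2)*(q^3 + 6*q^2 + 8*q) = q*(q - 2)*(q^2 + 6*q + 8) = q*(q - 2)*(q + 2)*(q + 4)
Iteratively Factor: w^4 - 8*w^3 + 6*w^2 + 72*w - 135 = (w - 3)*(w^3 - 5*w^2 - 9*w + 45) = (w - 3)^2*(w^2 - 2*w - 15) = (w - 3)^2*(w + 3)*(w - 5)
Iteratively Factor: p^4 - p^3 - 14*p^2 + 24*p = (p + 4)*(p^3 - 5*p^2 + 6*p) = (p - 2)*(p + 4)*(p^2 - 3*p) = p*(p - 2)*(p + 4)*(p - 3)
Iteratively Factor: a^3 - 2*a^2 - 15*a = (a + 3)*(a^2 - 5*a) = (a - 5)*(a + 3)*(a)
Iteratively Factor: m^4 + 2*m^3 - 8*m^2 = (m)*(m^3 + 2*m^2 - 8*m) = m*(m - 2)*(m^2 + 4*m) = m*(m - 2)*(m + 4)*(m)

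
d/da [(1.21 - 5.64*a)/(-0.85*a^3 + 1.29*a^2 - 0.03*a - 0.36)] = (-9.588*a^3 + 10.3611*a^2 - 3.1218*a + 2.0667)/(0.7225*a^6 - 2.193*a^5 + 1.7151*a^4 + 0.5346*a^3 - 0.9279*a^2 + 0.0216*a + 0.1296)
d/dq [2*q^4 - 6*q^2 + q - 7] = 8*q^3 - 12*q + 1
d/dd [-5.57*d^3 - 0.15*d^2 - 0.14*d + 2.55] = -16.71*d^2 - 0.3*d - 0.14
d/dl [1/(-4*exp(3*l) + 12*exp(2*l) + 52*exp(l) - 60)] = (3*exp(2*l) - 6*exp(l) - 13)*exp(l)/(4*(exp(3*l) - 3*exp(2*l) - 13*exp(l) + 15)^2)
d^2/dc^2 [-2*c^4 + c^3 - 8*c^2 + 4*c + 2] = -24*c^2 + 6*c - 16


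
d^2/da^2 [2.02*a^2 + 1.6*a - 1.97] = 4.04000000000000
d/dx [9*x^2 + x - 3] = 18*x + 1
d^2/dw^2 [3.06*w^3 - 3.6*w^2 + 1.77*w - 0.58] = 18.36*w - 7.2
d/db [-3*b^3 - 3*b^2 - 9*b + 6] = -9*b^2 - 6*b - 9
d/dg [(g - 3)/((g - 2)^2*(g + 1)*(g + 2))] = (-3*g^3 + 8*g^2 + 13*g - 10)/(g^7 - 11*g^5 - 2*g^4 + 40*g^3 + 16*g^2 - 48*g - 32)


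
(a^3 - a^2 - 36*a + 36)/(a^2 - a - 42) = (a^2 - 7*a + 6)/(a - 7)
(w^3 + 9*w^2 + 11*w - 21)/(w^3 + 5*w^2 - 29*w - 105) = (w - 1)/(w - 5)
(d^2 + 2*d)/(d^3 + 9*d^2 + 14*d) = 1/(d + 7)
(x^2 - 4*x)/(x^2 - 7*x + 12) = x/(x - 3)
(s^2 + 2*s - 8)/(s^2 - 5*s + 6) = (s + 4)/(s - 3)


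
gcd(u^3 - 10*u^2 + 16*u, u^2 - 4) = u - 2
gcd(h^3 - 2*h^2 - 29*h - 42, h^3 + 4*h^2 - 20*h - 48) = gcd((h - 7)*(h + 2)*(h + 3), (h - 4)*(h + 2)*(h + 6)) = h + 2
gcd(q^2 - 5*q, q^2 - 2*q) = q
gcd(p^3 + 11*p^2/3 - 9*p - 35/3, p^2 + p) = p + 1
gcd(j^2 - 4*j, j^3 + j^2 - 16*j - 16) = j - 4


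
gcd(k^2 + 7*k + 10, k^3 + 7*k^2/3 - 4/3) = k + 2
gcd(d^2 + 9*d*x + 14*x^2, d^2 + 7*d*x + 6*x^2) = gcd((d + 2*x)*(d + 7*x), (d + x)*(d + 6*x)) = 1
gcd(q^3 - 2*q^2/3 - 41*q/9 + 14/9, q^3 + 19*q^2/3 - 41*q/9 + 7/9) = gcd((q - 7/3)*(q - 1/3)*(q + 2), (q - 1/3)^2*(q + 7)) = q - 1/3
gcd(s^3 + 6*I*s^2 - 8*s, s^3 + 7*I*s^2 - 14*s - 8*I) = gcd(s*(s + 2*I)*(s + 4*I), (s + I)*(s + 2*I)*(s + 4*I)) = s^2 + 6*I*s - 8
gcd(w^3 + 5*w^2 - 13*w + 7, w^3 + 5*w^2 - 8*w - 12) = 1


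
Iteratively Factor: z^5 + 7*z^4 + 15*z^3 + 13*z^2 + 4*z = (z + 1)*(z^4 + 6*z^3 + 9*z^2 + 4*z) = (z + 1)*(z + 4)*(z^3 + 2*z^2 + z) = z*(z + 1)*(z + 4)*(z^2 + 2*z + 1) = z*(z + 1)^2*(z + 4)*(z + 1)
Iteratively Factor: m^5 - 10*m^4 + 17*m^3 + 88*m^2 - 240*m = (m + 3)*(m^4 - 13*m^3 + 56*m^2 - 80*m) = (m - 5)*(m + 3)*(m^3 - 8*m^2 + 16*m) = (m - 5)*(m - 4)*(m + 3)*(m^2 - 4*m) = m*(m - 5)*(m - 4)*(m + 3)*(m - 4)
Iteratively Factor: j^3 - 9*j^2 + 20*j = (j - 5)*(j^2 - 4*j) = (j - 5)*(j - 4)*(j)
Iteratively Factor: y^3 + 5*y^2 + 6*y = (y + 2)*(y^2 + 3*y) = (y + 2)*(y + 3)*(y)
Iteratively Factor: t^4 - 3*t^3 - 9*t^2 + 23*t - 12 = (t - 4)*(t^3 + t^2 - 5*t + 3) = (t - 4)*(t - 1)*(t^2 + 2*t - 3) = (t - 4)*(t - 1)^2*(t + 3)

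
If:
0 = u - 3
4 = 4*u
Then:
No Solution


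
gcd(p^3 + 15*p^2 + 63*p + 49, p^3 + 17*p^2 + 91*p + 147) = p^2 + 14*p + 49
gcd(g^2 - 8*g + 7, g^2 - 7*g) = g - 7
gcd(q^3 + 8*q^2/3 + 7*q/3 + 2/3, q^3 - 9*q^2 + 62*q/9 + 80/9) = q + 2/3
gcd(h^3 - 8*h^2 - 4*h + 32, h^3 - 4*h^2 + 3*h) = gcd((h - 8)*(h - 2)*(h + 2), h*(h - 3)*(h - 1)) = 1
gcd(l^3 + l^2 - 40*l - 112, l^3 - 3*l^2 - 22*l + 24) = l + 4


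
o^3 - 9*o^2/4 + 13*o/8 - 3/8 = (o - 1)*(o - 3/4)*(o - 1/2)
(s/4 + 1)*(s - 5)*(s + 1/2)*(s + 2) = s^4/4 + 3*s^3/8 - 43*s^2/8 - 51*s/4 - 5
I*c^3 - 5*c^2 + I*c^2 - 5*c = c*(c + 5*I)*(I*c + I)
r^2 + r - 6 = (r - 2)*(r + 3)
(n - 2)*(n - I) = n^2 - 2*n - I*n + 2*I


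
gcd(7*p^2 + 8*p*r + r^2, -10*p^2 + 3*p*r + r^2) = 1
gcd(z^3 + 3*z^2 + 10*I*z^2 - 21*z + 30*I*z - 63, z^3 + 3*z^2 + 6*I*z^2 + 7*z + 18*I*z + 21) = z^2 + z*(3 + 7*I) + 21*I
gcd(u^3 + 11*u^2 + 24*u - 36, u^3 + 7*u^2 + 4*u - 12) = u^2 + 5*u - 6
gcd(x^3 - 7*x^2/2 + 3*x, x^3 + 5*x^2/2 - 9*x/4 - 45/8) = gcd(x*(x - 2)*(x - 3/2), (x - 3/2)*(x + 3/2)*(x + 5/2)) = x - 3/2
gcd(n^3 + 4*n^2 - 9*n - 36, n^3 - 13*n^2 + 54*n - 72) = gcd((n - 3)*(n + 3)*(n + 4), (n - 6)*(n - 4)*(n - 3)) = n - 3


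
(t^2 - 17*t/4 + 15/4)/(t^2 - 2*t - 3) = (t - 5/4)/(t + 1)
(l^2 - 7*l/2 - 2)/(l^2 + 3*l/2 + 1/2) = (l - 4)/(l + 1)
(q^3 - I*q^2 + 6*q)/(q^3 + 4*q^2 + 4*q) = (q^2 - I*q + 6)/(q^2 + 4*q + 4)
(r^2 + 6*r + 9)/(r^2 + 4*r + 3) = (r + 3)/(r + 1)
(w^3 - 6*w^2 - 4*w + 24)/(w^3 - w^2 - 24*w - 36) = (w - 2)/(w + 3)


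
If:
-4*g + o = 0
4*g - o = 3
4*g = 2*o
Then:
No Solution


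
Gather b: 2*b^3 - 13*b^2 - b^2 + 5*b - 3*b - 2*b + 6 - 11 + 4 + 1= 2*b^3 - 14*b^2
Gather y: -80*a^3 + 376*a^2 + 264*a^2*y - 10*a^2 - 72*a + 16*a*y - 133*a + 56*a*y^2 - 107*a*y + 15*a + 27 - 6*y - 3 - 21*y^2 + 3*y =-80*a^3 + 366*a^2 - 190*a + y^2*(56*a - 21) + y*(264*a^2 - 91*a - 3) + 24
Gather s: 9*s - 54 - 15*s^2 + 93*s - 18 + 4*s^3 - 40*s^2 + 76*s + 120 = 4*s^3 - 55*s^2 + 178*s + 48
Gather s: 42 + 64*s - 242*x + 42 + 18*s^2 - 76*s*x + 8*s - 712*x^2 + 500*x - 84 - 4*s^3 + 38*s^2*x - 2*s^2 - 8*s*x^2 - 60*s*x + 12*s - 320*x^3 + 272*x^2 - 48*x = -4*s^3 + s^2*(38*x + 16) + s*(-8*x^2 - 136*x + 84) - 320*x^3 - 440*x^2 + 210*x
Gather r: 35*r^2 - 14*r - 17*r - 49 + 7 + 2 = 35*r^2 - 31*r - 40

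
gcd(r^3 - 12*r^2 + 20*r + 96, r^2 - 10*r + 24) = r - 6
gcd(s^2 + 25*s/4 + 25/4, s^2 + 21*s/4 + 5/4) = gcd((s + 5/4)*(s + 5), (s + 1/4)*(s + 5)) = s + 5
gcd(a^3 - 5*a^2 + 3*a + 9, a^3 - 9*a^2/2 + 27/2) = a^2 - 6*a + 9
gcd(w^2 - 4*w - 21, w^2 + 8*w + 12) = 1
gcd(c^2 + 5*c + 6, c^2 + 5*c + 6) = c^2 + 5*c + 6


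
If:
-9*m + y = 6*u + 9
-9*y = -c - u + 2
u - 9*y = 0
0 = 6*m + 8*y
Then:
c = 2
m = 12/41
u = -81/41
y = -9/41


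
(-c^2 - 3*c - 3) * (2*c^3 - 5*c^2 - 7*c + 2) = -2*c^5 - c^4 + 16*c^3 + 34*c^2 + 15*c - 6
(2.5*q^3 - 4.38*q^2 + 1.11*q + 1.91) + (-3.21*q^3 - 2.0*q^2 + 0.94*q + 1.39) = -0.71*q^3 - 6.38*q^2 + 2.05*q + 3.3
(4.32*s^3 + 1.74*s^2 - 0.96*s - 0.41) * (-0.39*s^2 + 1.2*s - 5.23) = -1.6848*s^5 + 4.5054*s^4 - 20.1312*s^3 - 10.0923*s^2 + 4.5288*s + 2.1443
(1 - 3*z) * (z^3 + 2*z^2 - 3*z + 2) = -3*z^4 - 5*z^3 + 11*z^2 - 9*z + 2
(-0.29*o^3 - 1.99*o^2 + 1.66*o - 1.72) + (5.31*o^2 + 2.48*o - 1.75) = -0.29*o^3 + 3.32*o^2 + 4.14*o - 3.47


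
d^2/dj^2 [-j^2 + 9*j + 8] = -2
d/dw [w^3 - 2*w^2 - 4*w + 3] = 3*w^2 - 4*w - 4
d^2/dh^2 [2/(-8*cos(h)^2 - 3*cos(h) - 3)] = 2*(256*sin(h)^4 - 41*sin(h)^2 - 99*cos(h) + 18*cos(3*h) - 185)/(-8*sin(h)^2 + 3*cos(h) + 11)^3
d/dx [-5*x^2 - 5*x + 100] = -10*x - 5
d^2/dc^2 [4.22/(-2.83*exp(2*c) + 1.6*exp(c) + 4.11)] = (4.22*(5.66*exp(c) - 1.6)*(11.32*exp(c) - 3.2)*exp(c) + (47.7704*exp(c) - 6.752)*(-2.83*exp(2*c) + 1.6*exp(c) + 4.11))*exp(c)/(-2.83*exp(2*c) + 1.6*exp(c) + 4.11)^3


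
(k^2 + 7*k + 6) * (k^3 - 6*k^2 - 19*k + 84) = k^5 + k^4 - 55*k^3 - 85*k^2 + 474*k + 504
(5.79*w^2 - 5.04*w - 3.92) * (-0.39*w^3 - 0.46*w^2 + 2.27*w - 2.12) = -2.2581*w^5 - 0.6978*w^4 + 16.9905*w^3 - 21.9124*w^2 + 1.7864*w + 8.3104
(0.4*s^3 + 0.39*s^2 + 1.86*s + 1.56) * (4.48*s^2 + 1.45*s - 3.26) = 1.792*s^5 + 2.3272*s^4 + 7.5943*s^3 + 8.4144*s^2 - 3.8016*s - 5.0856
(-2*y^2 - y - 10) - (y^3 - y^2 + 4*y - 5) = -y^3 - y^2 - 5*y - 5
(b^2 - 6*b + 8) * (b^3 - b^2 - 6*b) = b^5 - 7*b^4 + 8*b^3 + 28*b^2 - 48*b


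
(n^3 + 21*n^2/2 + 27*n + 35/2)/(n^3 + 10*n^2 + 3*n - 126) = (2*n^2 + 7*n + 5)/(2*(n^2 + 3*n - 18))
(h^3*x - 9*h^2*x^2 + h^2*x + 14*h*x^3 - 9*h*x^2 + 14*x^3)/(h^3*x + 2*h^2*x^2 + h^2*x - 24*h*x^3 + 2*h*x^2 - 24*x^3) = (-h^2 + 9*h*x - 14*x^2)/(-h^2 - 2*h*x + 24*x^2)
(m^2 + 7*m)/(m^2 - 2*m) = (m + 7)/(m - 2)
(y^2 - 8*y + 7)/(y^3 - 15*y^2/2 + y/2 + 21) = 2*(y - 1)/(2*y^2 - y - 6)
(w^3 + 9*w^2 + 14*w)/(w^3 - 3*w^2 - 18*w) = (w^2 + 9*w + 14)/(w^2 - 3*w - 18)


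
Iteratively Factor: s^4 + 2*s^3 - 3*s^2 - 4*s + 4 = (s - 1)*(s^3 + 3*s^2 - 4) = (s - 1)^2*(s^2 + 4*s + 4) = (s - 1)^2*(s + 2)*(s + 2)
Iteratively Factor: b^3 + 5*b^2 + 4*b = (b + 4)*(b^2 + b) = b*(b + 4)*(b + 1)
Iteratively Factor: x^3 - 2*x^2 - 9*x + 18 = (x - 3)*(x^2 + x - 6) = (x - 3)*(x - 2)*(x + 3)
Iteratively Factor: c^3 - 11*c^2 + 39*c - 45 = (c - 5)*(c^2 - 6*c + 9) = (c - 5)*(c - 3)*(c - 3)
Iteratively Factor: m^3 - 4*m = (m)*(m^2 - 4) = m*(m + 2)*(m - 2)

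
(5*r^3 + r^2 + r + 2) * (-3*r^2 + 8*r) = -15*r^5 + 37*r^4 + 5*r^3 + 2*r^2 + 16*r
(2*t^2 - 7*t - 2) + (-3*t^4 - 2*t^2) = -3*t^4 - 7*t - 2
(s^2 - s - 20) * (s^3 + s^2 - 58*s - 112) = s^5 - 79*s^3 - 74*s^2 + 1272*s + 2240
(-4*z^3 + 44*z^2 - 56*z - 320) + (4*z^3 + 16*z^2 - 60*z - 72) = 60*z^2 - 116*z - 392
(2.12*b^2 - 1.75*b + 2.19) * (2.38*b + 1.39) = 5.0456*b^3 - 1.2182*b^2 + 2.7797*b + 3.0441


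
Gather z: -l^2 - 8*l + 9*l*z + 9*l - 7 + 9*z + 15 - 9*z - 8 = -l^2 + 9*l*z + l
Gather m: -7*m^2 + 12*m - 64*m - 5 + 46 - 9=-7*m^2 - 52*m + 32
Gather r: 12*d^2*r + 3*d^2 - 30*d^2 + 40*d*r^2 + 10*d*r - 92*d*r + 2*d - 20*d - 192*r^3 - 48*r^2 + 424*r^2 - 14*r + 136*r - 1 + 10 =-27*d^2 - 18*d - 192*r^3 + r^2*(40*d + 376) + r*(12*d^2 - 82*d + 122) + 9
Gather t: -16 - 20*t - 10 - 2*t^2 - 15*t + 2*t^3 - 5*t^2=2*t^3 - 7*t^2 - 35*t - 26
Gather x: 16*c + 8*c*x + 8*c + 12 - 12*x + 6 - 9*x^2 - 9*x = 24*c - 9*x^2 + x*(8*c - 21) + 18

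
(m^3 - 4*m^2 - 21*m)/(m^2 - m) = (m^2 - 4*m - 21)/(m - 1)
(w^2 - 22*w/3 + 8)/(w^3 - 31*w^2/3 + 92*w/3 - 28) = (3*w - 4)/(3*w^2 - 13*w + 14)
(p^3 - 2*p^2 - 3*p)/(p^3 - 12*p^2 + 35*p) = (p^2 - 2*p - 3)/(p^2 - 12*p + 35)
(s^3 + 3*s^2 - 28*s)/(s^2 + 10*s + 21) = s*(s - 4)/(s + 3)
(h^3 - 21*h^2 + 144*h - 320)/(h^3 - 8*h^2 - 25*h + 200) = (h - 8)/(h + 5)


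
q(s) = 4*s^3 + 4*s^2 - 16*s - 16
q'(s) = 12*s^2 + 8*s - 16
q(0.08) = -17.25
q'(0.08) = -15.28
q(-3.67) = -101.13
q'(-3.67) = 116.27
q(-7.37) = -1282.07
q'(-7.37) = 576.84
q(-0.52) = -7.16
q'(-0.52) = -16.92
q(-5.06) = -350.84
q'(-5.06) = 250.76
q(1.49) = -17.73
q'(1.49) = 22.56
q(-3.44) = -76.46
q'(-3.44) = 98.48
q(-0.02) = -15.68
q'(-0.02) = -16.16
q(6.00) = 896.00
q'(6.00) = 464.00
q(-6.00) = -640.00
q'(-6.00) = 368.00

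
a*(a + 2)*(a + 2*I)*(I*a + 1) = I*a^4 - a^3 + 2*I*a^3 - 2*a^2 + 2*I*a^2 + 4*I*a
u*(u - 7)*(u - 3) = u^3 - 10*u^2 + 21*u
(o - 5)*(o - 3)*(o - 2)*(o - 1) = o^4 - 11*o^3 + 41*o^2 - 61*o + 30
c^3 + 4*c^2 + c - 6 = (c - 1)*(c + 2)*(c + 3)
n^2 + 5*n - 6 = (n - 1)*(n + 6)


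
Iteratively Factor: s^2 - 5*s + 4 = (s - 4)*(s - 1)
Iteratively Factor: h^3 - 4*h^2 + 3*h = (h)*(h^2 - 4*h + 3) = h*(h - 3)*(h - 1)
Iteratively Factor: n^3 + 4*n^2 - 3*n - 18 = (n + 3)*(n^2 + n - 6) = (n + 3)^2*(n - 2)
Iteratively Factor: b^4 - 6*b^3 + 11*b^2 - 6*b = (b - 3)*(b^3 - 3*b^2 + 2*b) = b*(b - 3)*(b^2 - 3*b + 2) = b*(b - 3)*(b - 2)*(b - 1)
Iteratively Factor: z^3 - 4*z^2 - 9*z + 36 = (z - 4)*(z^2 - 9) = (z - 4)*(z + 3)*(z - 3)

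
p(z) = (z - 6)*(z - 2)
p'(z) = 2*z - 8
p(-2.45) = 37.60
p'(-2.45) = -12.90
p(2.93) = -2.86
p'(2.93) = -2.14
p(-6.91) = 115.03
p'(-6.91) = -21.82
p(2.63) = -2.12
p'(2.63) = -2.74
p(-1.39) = 25.05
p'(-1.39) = -10.78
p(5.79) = -0.80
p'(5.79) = 3.58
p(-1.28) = 23.88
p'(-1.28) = -10.56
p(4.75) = -3.44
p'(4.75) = 1.50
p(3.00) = -3.00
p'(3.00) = -2.00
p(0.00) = 12.00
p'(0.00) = -8.00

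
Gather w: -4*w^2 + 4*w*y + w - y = -4*w^2 + w*(4*y + 1) - y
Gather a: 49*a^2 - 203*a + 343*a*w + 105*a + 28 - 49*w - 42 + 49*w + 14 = 49*a^2 + a*(343*w - 98)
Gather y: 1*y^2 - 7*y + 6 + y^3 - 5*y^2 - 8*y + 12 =y^3 - 4*y^2 - 15*y + 18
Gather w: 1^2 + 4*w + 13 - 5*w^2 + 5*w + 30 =-5*w^2 + 9*w + 44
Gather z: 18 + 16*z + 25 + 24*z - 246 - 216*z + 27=-176*z - 176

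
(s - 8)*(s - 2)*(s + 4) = s^3 - 6*s^2 - 24*s + 64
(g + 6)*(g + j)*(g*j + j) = g^3*j + g^2*j^2 + 7*g^2*j + 7*g*j^2 + 6*g*j + 6*j^2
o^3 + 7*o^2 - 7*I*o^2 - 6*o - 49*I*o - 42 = (o + 7)*(o - 6*I)*(o - I)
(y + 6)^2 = y^2 + 12*y + 36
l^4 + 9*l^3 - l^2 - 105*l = l*(l - 3)*(l + 5)*(l + 7)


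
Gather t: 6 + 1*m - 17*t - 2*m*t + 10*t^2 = m + 10*t^2 + t*(-2*m - 17) + 6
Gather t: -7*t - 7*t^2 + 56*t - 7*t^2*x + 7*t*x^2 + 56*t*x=t^2*(-7*x - 7) + t*(7*x^2 + 56*x + 49)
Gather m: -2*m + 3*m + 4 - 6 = m - 2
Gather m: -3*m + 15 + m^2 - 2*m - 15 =m^2 - 5*m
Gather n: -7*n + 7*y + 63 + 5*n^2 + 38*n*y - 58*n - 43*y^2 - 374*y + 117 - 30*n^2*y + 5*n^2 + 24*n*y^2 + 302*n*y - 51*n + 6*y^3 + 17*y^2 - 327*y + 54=n^2*(10 - 30*y) + n*(24*y^2 + 340*y - 116) + 6*y^3 - 26*y^2 - 694*y + 234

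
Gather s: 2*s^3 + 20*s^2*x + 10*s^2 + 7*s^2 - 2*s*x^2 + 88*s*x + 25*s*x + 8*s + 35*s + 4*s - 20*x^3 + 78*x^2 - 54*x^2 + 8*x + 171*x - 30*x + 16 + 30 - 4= 2*s^3 + s^2*(20*x + 17) + s*(-2*x^2 + 113*x + 47) - 20*x^3 + 24*x^2 + 149*x + 42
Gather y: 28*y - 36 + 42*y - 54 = 70*y - 90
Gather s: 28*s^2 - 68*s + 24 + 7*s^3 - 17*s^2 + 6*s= 7*s^3 + 11*s^2 - 62*s + 24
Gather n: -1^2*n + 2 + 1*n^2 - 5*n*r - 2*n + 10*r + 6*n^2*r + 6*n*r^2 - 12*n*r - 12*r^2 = n^2*(6*r + 1) + n*(6*r^2 - 17*r - 3) - 12*r^2 + 10*r + 2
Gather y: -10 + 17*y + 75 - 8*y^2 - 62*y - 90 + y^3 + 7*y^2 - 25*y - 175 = y^3 - y^2 - 70*y - 200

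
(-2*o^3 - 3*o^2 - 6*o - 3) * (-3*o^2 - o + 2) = 6*o^5 + 11*o^4 + 17*o^3 + 9*o^2 - 9*o - 6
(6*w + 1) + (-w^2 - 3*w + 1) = -w^2 + 3*w + 2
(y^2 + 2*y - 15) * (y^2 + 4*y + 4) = y^4 + 6*y^3 - 3*y^2 - 52*y - 60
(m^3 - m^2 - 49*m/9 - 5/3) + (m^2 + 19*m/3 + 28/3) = m^3 + 8*m/9 + 23/3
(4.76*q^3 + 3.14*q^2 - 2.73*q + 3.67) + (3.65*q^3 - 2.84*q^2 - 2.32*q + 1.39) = 8.41*q^3 + 0.3*q^2 - 5.05*q + 5.06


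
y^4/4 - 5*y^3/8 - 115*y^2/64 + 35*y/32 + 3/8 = (y/4 + 1/2)*(y - 4)*(y - 3/4)*(y + 1/4)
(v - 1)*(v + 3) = v^2 + 2*v - 3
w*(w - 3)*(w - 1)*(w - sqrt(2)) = w^4 - 4*w^3 - sqrt(2)*w^3 + 3*w^2 + 4*sqrt(2)*w^2 - 3*sqrt(2)*w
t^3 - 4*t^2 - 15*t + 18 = (t - 6)*(t - 1)*(t + 3)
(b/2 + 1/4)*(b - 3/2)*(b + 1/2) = b^3/2 - b^2/4 - 5*b/8 - 3/16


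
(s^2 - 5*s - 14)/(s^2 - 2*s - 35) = (s + 2)/(s + 5)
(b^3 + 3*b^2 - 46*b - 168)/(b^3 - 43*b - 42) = (b + 4)/(b + 1)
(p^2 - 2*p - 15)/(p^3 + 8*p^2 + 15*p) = (p - 5)/(p*(p + 5))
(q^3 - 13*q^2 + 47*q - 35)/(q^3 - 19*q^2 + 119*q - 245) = (q - 1)/(q - 7)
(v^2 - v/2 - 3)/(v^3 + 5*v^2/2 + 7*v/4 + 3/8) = 4*(v - 2)/(4*v^2 + 4*v + 1)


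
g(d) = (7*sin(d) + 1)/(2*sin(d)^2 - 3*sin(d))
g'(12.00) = 0.20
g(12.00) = -1.26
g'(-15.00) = 0.03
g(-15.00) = -1.27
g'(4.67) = 0.01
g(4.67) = -1.20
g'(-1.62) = 0.01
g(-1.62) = -1.20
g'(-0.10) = 31.79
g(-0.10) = 0.94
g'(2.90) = -3.31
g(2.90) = -4.43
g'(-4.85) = -1.98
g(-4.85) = -7.86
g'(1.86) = 3.62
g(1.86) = -7.43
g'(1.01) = -4.53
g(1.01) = -6.26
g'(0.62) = -2.89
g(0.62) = -4.75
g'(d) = (-4*sin(d)*cos(d) + 3*cos(d))*(7*sin(d) + 1)/(2*sin(d)^2 - 3*sin(d))^2 + 7*cos(d)/(2*sin(d)^2 - 3*sin(d)) = (-14*cos(d) - 4/tan(d) + 3*cos(d)/sin(d)^2)/(2*sin(d) - 3)^2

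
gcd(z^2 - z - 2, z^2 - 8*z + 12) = z - 2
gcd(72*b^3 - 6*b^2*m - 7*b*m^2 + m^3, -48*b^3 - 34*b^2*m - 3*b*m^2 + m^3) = 3*b + m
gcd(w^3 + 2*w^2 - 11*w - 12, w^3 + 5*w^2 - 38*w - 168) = w + 4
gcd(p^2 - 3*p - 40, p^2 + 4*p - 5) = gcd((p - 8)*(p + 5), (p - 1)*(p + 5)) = p + 5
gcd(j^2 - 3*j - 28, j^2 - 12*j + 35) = j - 7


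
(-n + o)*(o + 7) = -n*o - 7*n + o^2 + 7*o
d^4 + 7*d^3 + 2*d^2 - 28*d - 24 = (d - 2)*(d + 1)*(d + 2)*(d + 6)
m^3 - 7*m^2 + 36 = (m - 6)*(m - 3)*(m + 2)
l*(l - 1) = l^2 - l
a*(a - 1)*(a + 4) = a^3 + 3*a^2 - 4*a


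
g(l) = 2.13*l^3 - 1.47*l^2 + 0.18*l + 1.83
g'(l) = 6.39*l^2 - 2.94*l + 0.18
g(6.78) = 599.32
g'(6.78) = 273.98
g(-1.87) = -17.58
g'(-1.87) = 28.02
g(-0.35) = 1.50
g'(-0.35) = 1.99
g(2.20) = 17.79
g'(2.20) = 24.64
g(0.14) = 1.83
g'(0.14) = -0.11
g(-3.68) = -124.89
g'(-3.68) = 97.54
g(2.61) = 30.16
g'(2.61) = 36.04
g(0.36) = 1.80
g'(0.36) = -0.05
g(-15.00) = -7520.37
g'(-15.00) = 1482.03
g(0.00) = 1.83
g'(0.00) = 0.18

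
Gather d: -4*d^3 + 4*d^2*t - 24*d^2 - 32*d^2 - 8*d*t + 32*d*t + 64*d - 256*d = -4*d^3 + d^2*(4*t - 56) + d*(24*t - 192)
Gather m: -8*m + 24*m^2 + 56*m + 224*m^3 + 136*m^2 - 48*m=224*m^3 + 160*m^2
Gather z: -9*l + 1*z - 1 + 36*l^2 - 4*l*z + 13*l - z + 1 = 36*l^2 - 4*l*z + 4*l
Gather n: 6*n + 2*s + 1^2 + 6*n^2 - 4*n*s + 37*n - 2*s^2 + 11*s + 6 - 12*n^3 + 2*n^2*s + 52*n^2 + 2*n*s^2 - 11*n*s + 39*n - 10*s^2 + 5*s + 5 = -12*n^3 + n^2*(2*s + 58) + n*(2*s^2 - 15*s + 82) - 12*s^2 + 18*s + 12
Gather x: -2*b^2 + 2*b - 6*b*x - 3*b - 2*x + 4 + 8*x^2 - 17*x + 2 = -2*b^2 - b + 8*x^2 + x*(-6*b - 19) + 6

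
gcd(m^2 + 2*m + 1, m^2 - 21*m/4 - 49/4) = 1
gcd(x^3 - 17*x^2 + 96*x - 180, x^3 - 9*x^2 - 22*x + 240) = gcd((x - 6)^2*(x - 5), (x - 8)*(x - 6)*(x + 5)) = x - 6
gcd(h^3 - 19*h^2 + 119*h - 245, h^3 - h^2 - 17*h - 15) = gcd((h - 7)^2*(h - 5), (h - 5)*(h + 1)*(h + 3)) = h - 5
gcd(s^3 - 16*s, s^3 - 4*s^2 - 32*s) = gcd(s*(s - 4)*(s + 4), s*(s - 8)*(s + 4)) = s^2 + 4*s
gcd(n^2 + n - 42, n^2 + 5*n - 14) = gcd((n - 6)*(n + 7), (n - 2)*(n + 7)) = n + 7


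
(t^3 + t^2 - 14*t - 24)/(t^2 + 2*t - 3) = (t^2 - 2*t - 8)/(t - 1)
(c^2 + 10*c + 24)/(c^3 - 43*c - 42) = (c + 4)/(c^2 - 6*c - 7)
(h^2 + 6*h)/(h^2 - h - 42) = h/(h - 7)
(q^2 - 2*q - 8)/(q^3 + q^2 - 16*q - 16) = (q + 2)/(q^2 + 5*q + 4)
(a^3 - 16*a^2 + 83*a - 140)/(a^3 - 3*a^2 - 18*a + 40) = (a^2 - 11*a + 28)/(a^2 + 2*a - 8)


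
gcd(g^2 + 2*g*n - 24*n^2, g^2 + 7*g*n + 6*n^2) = g + 6*n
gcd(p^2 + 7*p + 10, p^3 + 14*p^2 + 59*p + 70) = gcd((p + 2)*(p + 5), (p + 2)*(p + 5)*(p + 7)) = p^2 + 7*p + 10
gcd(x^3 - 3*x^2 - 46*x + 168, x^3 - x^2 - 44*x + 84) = x^2 + x - 42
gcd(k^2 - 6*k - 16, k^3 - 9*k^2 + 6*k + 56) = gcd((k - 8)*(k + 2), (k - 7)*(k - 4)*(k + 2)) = k + 2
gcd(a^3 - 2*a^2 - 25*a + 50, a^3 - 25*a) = a^2 - 25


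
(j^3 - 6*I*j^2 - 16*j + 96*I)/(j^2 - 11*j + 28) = (j^2 + j*(4 - 6*I) - 24*I)/(j - 7)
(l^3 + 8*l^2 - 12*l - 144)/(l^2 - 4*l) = l + 12 + 36/l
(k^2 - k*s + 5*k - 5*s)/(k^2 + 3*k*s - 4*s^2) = (k + 5)/(k + 4*s)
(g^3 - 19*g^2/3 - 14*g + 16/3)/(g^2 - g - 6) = (3*g^2 - 25*g + 8)/(3*(g - 3))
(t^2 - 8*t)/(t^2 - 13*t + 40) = t/(t - 5)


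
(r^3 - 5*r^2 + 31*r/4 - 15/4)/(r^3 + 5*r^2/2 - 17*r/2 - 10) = (2*r^2 - 5*r + 3)/(2*(r^2 + 5*r + 4))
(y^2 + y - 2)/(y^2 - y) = (y + 2)/y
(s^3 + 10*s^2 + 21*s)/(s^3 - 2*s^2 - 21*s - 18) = s*(s + 7)/(s^2 - 5*s - 6)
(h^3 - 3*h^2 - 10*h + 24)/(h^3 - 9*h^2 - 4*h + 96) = (h - 2)/(h - 8)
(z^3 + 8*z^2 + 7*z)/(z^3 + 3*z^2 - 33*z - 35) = z/(z - 5)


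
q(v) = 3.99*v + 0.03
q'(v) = 3.99000000000000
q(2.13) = 8.53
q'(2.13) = 3.99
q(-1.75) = -6.95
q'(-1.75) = 3.99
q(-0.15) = -0.57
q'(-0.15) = 3.99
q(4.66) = 18.62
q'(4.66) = 3.99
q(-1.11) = -4.40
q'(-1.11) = 3.99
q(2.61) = 10.44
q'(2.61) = 3.99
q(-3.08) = -12.26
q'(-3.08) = 3.99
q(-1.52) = -6.03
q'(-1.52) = 3.99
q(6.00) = 23.97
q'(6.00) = 3.99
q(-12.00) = -47.85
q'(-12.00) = 3.99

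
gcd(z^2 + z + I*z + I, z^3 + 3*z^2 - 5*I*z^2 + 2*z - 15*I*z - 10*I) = z + 1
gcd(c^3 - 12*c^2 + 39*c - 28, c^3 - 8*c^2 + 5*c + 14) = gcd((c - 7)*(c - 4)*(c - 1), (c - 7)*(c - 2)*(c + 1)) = c - 7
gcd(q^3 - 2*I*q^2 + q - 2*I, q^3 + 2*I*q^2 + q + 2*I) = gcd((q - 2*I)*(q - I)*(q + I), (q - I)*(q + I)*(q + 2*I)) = q^2 + 1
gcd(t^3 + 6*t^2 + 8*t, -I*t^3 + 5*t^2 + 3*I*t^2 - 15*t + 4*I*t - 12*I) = 1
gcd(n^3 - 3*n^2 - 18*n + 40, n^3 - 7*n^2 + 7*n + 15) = n - 5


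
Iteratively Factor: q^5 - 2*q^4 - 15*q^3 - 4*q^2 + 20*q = (q - 1)*(q^4 - q^3 - 16*q^2 - 20*q) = (q - 5)*(q - 1)*(q^3 + 4*q^2 + 4*q) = q*(q - 5)*(q - 1)*(q^2 + 4*q + 4) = q*(q - 5)*(q - 1)*(q + 2)*(q + 2)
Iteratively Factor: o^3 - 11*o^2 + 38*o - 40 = (o - 2)*(o^2 - 9*o + 20) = (o - 5)*(o - 2)*(o - 4)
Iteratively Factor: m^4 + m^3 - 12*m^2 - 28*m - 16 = (m + 2)*(m^3 - m^2 - 10*m - 8) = (m + 1)*(m + 2)*(m^2 - 2*m - 8) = (m + 1)*(m + 2)^2*(m - 4)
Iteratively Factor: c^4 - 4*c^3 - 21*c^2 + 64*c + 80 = (c + 4)*(c^3 - 8*c^2 + 11*c + 20) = (c - 4)*(c + 4)*(c^2 - 4*c - 5) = (c - 4)*(c + 1)*(c + 4)*(c - 5)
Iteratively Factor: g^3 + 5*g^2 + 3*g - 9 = (g + 3)*(g^2 + 2*g - 3) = (g + 3)^2*(g - 1)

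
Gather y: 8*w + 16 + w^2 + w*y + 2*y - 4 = w^2 + 8*w + y*(w + 2) + 12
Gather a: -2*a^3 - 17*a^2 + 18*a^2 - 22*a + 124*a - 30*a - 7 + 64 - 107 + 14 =-2*a^3 + a^2 + 72*a - 36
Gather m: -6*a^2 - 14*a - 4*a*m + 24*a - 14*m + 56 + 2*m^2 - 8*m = -6*a^2 + 10*a + 2*m^2 + m*(-4*a - 22) + 56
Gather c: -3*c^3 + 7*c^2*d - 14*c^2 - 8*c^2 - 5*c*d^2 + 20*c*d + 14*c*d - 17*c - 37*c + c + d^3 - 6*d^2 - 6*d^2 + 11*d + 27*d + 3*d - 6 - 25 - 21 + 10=-3*c^3 + c^2*(7*d - 22) + c*(-5*d^2 + 34*d - 53) + d^3 - 12*d^2 + 41*d - 42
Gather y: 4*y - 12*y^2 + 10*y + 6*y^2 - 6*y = -6*y^2 + 8*y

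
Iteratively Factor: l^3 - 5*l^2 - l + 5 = (l - 5)*(l^2 - 1) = (l - 5)*(l - 1)*(l + 1)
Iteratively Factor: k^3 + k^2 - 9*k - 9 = (k + 1)*(k^2 - 9) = (k - 3)*(k + 1)*(k + 3)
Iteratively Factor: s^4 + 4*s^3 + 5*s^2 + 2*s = (s + 1)*(s^3 + 3*s^2 + 2*s) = s*(s + 1)*(s^2 + 3*s + 2) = s*(s + 1)^2*(s + 2)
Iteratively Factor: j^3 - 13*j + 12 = (j - 1)*(j^2 + j - 12) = (j - 3)*(j - 1)*(j + 4)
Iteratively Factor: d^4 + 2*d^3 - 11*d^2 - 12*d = (d + 4)*(d^3 - 2*d^2 - 3*d) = (d + 1)*(d + 4)*(d^2 - 3*d) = (d - 3)*(d + 1)*(d + 4)*(d)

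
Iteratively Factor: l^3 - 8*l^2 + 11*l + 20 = (l + 1)*(l^2 - 9*l + 20) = (l - 5)*(l + 1)*(l - 4)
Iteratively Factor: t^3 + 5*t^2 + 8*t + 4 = (t + 2)*(t^2 + 3*t + 2) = (t + 2)^2*(t + 1)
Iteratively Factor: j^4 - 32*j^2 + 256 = (j - 4)*(j^3 + 4*j^2 - 16*j - 64) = (j - 4)^2*(j^2 + 8*j + 16) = (j - 4)^2*(j + 4)*(j + 4)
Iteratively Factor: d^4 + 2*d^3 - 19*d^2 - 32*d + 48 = (d - 4)*(d^3 + 6*d^2 + 5*d - 12) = (d - 4)*(d - 1)*(d^2 + 7*d + 12) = (d - 4)*(d - 1)*(d + 3)*(d + 4)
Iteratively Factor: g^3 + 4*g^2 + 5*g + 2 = (g + 1)*(g^2 + 3*g + 2) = (g + 1)*(g + 2)*(g + 1)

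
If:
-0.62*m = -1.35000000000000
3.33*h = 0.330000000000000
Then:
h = 0.10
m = 2.18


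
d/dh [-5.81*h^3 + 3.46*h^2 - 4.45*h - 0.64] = -17.43*h^2 + 6.92*h - 4.45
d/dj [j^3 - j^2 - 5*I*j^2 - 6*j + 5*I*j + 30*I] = 3*j^2 - 2*j - 10*I*j - 6 + 5*I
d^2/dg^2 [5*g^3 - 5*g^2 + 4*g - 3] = 30*g - 10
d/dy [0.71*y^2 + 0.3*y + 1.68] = 1.42*y + 0.3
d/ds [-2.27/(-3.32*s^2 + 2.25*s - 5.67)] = (5.1075 - 15.0728*s)/(3.32*s^2 - 2.25*s + 5.67)^2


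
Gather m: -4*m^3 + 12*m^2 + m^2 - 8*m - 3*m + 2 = -4*m^3 + 13*m^2 - 11*m + 2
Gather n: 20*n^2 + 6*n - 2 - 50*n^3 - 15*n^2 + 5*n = -50*n^3 + 5*n^2 + 11*n - 2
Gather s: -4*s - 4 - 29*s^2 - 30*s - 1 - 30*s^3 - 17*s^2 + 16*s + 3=-30*s^3 - 46*s^2 - 18*s - 2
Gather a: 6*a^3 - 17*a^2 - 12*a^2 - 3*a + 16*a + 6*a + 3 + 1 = 6*a^3 - 29*a^2 + 19*a + 4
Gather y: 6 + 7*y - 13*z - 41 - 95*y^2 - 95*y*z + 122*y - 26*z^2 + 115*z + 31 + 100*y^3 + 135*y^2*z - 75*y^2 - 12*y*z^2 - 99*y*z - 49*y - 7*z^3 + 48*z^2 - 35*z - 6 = 100*y^3 + y^2*(135*z - 170) + y*(-12*z^2 - 194*z + 80) - 7*z^3 + 22*z^2 + 67*z - 10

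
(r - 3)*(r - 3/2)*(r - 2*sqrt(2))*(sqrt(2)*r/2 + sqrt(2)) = sqrt(2)*r^4/2 - 2*r^3 - 5*sqrt(2)*r^3/4 - 9*sqrt(2)*r^2/4 + 5*r^2 + 9*sqrt(2)*r/2 + 9*r - 18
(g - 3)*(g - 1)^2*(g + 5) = g^4 - 18*g^2 + 32*g - 15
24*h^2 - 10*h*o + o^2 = (-6*h + o)*(-4*h + o)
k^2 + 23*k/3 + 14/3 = (k + 2/3)*(k + 7)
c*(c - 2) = c^2 - 2*c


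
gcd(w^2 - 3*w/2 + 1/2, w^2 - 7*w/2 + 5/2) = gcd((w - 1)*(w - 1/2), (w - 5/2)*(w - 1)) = w - 1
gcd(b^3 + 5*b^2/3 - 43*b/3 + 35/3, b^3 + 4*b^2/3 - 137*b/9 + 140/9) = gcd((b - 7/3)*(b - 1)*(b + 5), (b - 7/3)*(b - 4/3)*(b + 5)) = b^2 + 8*b/3 - 35/3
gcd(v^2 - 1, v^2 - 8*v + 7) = v - 1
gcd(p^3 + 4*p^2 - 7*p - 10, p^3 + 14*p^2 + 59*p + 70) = p + 5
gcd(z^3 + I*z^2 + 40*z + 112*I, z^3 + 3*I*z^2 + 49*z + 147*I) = z - 7*I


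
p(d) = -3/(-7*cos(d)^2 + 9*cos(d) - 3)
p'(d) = -3*(-14*sin(d)*cos(d) + 9*sin(d))/(-7*cos(d)^2 + 9*cos(d) - 3)^2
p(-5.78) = 6.15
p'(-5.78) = 19.85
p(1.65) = 0.80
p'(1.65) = -2.14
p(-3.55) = 0.17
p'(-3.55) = -0.09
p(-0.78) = 21.50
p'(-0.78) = -103.20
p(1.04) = 12.61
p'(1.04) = -87.50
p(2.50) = 0.20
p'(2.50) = -0.17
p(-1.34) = 2.29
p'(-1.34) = 9.90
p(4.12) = 0.29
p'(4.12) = 0.40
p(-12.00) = 7.69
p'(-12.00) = 29.79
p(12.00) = 7.69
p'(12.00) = -29.79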